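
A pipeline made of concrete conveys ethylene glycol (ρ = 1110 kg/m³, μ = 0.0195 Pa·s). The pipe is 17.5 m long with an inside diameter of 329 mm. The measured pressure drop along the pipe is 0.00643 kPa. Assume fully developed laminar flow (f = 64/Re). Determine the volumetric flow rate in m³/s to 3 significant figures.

Q ≈ 0.00542 m³/s

For laminar flow, f = 64/Re with Re = ρVD/μ, so Darcy-Weisbach reduces to ΔP = 32μLV/D². Solving for V: V = ΔP·D²/(32μL) = 6.43·(0.329)²/(32·0.0195·17.5) = 0.06374 m/s.
Check: Re = ρVD/μ = 1110·0.06374·0.329/0.0195 = 1194 < 2300, so the laminar assumption holds.
Q = V·A = 0.06374·(π/4·0.329²) = 0.005418 m³/s = 0.00542 m³/s.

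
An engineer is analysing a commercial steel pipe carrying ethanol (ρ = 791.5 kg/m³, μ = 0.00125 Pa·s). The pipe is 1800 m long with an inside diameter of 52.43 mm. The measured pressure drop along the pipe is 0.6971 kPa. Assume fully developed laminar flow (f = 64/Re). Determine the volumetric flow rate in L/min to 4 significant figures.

Q ≈ 3.448 L/min

For laminar flow, f = 64/Re with Re = ρVD/μ, so Darcy-Weisbach reduces to ΔP = 32μLV/D². Solving for V: V = ΔP·D²/(32μL) = 697.1·(0.05243)²/(32·0.00125·1800) = 0.02661 m/s.
Check: Re = ρVD/μ = 791.5·0.02661·0.05243/0.00125 = 883.6 < 2300, so the laminar assumption holds.
Q = V·A = 0.02661·(π/4·0.05243²) = 5.746e-05 m³/s = 3.448 L/min.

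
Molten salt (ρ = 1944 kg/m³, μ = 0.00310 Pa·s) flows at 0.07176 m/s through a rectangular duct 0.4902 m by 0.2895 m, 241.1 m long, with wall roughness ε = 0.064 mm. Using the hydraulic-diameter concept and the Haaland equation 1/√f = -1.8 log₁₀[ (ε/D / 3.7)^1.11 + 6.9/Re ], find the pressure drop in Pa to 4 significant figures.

Hydraulic diameter D_h = 4A/P = 4·(0.4902·0.2895)/(2·(0.4902+0.2895)) = 0.5677/1.559 = 0.364 m.
Re = ρVD_h/μ = 1944·0.07176·0.364/0.0031 = 1.638e+04.
ε/D_h = 6.4e-05/0.364 = 0.000176; Haaland gives 1/√f = -1.8 log₁₀[1.59e-05+0.000421] = 6.047, so f = 0.02735.
ΔP = f(L/D_h)(ρV²/2) = 0.02735·241.1/0.364·5.005 = 90.66 Pa.

ΔP ≈ 90.66 Pa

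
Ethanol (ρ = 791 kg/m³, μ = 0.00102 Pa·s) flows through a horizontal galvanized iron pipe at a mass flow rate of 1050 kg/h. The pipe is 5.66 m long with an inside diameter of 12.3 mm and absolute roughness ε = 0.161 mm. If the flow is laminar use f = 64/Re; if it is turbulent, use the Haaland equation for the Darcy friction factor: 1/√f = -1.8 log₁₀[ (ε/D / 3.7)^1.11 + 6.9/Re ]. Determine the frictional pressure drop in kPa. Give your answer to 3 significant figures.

ṁ = 1050 kg/h = 1050/3600 = 0.2917 kg/s.
A = πD²/4 = π(0.0123)²/4 = 0.0001188 m²; mean velocity V = ṁ/(ρA) = 0.2917/(791 · 0.0001188) = 3.103 m/s.
Reynolds number Re = ρVD/μ = 791 · 3.103 · 0.0123 / 0.00102 = 2.96e+04.
Re > 4000 → turbulent. Relative roughness ε/D = 0.000161/0.0123 = 0.0131. Haaland: 1/√f = -1.8 log₁₀[(0.0131/3.7)^1.11 + 6.9/2.96e+04] = -1.8 log₁₀[0.0019 + 0.000233] = 4.807, so f = 0.04327.
Darcy-Weisbach: ΔP = f(L/D)(ρV²/2) = 0.04327·(5.66/0.0123)·(791·3.103²/2) = 0.04327·460.2·3809 = 7.584e+04 Pa.
ΔP = 7.584e+04 Pa = 75.8 kPa.

ΔP ≈ 75.8 kPa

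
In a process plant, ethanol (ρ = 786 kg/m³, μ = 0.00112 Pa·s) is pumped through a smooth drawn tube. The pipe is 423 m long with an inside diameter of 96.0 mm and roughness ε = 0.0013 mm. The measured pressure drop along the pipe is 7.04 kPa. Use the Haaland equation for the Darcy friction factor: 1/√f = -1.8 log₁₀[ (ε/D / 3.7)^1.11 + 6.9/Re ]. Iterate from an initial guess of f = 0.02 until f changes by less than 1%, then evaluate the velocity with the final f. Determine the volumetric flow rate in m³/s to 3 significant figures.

Q ≈ 0.00299 m³/s

Rearranging Darcy-Weisbach: V = √(2·ΔP·D/(f·L·ρ)). With ε/D = 1.3e-06/0.096 = 1.35e-05, iterate starting from f = 0.02:
  f = 0.02 → V = √(2·7040·0.096/(0.02·423·786)) = 0.4509 m/s; Re = ρVD/μ = 3.037e+04; f → 0.02327
  f = 0.02327 → V = 0.418 m/s; Re = 2.816e+04; f → 0.02369
  f = 0.02369 → V = 0.4142 m/s; Re = 2.791e+04; f → 0.02375
Converged (Δf/f < 1%). With the final f = 0.02375: V = √(2·7040·0.096/(0.02375·423·786)) = 0.4138 m/s.
Q = V·A = 0.4138·(π/4·0.096²) = 0.002995 m³/s = 0.00299 m³/s.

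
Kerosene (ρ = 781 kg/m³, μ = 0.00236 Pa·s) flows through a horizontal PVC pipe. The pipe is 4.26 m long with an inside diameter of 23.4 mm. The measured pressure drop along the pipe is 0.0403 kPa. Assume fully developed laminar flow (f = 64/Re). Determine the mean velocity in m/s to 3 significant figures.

For laminar flow, f = 64/Re with Re = ρVD/μ, so Darcy-Weisbach reduces to ΔP = 32μLV/D². Solving for V: V = ΔP·D²/(32μL) = 40.3·(0.0234)²/(32·0.00236·4.26) = 0.06859 m/s.
Check: Re = ρVD/μ = 781·0.06859·0.0234/0.00236 = 531.2 < 2300, so the laminar assumption holds.

V ≈ 0.0686 m/s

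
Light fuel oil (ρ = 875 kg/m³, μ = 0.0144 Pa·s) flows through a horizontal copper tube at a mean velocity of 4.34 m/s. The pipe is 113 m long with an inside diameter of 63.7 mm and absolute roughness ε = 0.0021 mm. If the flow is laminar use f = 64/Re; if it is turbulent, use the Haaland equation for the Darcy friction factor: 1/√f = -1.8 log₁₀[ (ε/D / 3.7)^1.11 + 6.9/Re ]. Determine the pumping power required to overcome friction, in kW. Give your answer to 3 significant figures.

Reynolds number Re = ρVD/μ = 875 · 4.34 · 0.0637 / 0.0144 = 1.68e+04.
Re > 4000 → turbulent. Relative roughness ε/D = 2.1e-06/0.0637 = 3.3e-05. Haaland: 1/√f = -1.8 log₁₀[(3.3e-05/3.7)^1.11 + 6.9/1.68e+04] = -1.8 log₁₀[2.48e-06 + 0.000411] = 6.091, so f = 0.02696.
Darcy-Weisbach: ΔP = f(L/D)(ρV²/2) = 0.02696·(113/0.0637)·(875·4.34²/2) = 0.02696·1774·8241 = 3.94e+05 Pa.
Q = V·A = 4.34·0.003187 = 0.01383 m³/s.
Pumping power P = QΔP = 0.01383·3.94e+05 = 5450 W = 5.45 kW.

P ≈ 5.45 kW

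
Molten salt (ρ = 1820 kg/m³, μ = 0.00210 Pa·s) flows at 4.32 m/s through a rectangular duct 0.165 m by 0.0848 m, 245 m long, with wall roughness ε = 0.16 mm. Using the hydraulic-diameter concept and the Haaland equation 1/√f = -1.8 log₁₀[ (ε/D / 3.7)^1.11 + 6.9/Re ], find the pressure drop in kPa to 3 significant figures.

Hydraulic diameter D_h = 4A/P = 4·(0.165·0.0848)/(2·(0.165+0.0848)) = 0.05597/0.4996 = 0.112 m.
Re = ρVD_h/μ = 1820·4.32·0.112/0.0021 = 4.194e+05.
ε/D_h = 0.00016/0.112 = 0.00143; Haaland gives 1/√f = -1.8 log₁₀[0.000163+1.65e-05] = 6.745, so f = 0.02198.
ΔP = f(L/D_h)(ρV²/2) = 0.02198·245/0.112·1.698e+04 = 8.165e+05 Pa.
ΔP = 816 kPa.

ΔP ≈ 816 kPa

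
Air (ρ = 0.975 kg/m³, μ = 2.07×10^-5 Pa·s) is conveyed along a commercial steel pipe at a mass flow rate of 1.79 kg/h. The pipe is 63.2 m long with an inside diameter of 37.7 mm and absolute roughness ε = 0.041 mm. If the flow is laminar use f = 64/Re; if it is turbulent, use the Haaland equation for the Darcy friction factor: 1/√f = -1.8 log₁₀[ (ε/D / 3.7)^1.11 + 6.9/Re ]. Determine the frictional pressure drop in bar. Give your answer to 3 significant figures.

ṁ = 1.79 kg/h = 1.79/3600 = 0.0004972 kg/s.
A = πD²/4 = π(0.0377)²/4 = 0.001116 m²; mean velocity V = ṁ/(ρA) = 0.0004972/(0.975 · 0.001116) = 0.4568 m/s.
Reynolds number Re = ρVD/μ = 0.975 · 0.4568 · 0.0377 / 2.07e-05 = 811.2.
Re < 2300 → laminar flow, so f = 64/Re = 64/811.2 = 0.07889 (the turbulent correlation is not needed).
Darcy-Weisbach: ΔP = f(L/D)(ρV²/2) = 0.07889·(63.2/0.0377)·(0.975·0.4568²/2) = 0.07889·1676·0.1017 = 13.46 Pa.
ΔP = 13.46 Pa = 1.35×10^-4 bar.

ΔP ≈ 1.35×10^-4 bar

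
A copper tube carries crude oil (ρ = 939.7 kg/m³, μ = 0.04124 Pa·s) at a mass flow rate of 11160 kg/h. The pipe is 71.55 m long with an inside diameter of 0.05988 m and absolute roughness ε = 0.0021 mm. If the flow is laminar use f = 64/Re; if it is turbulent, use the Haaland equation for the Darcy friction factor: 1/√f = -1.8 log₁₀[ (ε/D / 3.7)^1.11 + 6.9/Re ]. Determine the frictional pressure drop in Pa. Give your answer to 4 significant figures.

ΔP ≈ 30850 Pa

ṁ = 11160 kg/h = 11160/3600 = 3.1 kg/s.
A = πD²/4 = π(0.05988)²/4 = 0.002816 m²; mean velocity V = ṁ/(ρA) = 3.1/(939.7 · 0.002816) = 1.171 m/s.
Reynolds number Re = ρVD/μ = 939.7 · 1.171 · 0.05988 / 0.0412 = 1598.
Re < 2300 → laminar flow, so f = 64/Re = 64/1598 = 0.04004 (the turbulent correlation is not needed).
Darcy-Weisbach: ΔP = f(L/D)(ρV²/2) = 0.04004·(71.55/0.05988)·(939.7·1.171²/2) = 0.04004·1195·644.8 = 3.085e+04 Pa.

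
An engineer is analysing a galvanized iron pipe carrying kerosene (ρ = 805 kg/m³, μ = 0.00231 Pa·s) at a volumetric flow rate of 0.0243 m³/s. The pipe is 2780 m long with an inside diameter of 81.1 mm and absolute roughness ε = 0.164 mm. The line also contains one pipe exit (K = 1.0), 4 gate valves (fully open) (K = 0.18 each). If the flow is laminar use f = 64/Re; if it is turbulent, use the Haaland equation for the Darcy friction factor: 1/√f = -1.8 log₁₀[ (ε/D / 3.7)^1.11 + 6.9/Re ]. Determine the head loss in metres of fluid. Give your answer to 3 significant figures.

Cross-sectional area A = πD²/4 = π(0.0811)²/4 = 0.005166 m²; mean velocity V = Q/A = 0.0243/0.005166 = 4.704 m/s.
Reynolds number Re = ρVD/μ = 805 · 4.704 · 0.0811 / 0.00231 = 1.329e+05.
Re > 4000 → turbulent. Relative roughness ε/D = 0.000164/0.0811 = 0.00202. Haaland: 1/√f = -1.8 log₁₀[(0.00202/3.7)^1.11 + 6.9/1.329e+05] = -1.8 log₁₀[0.000239 + 5.19e-05] = 6.365, so f = 0.02469.
Total minor-loss coefficient ΣK = 1·1 + 4·0.18 = 1.72.
ΔP = [f·L/D + ΣK]·(ρV²/2) = [0.02469·2780/0.0811 + 1.72]·(805·4.704²/2) = [846.2 + 1.72]·8907 = 7.552e+06 Pa.
Head loss h_f = ΔP/(ρg) = 7.552e+06/(805·9.81) = 956 m.

h_f ≈ 956 m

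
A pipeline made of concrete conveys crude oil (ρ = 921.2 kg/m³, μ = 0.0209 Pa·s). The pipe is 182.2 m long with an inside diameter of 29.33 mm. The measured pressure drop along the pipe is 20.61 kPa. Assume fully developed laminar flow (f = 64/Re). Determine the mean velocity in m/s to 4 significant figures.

For laminar flow, f = 64/Re with Re = ρVD/μ, so Darcy-Weisbach reduces to ΔP = 32μLV/D². Solving for V: V = ΔP·D²/(32μL) = 2.061e+04·(0.02933)²/(32·0.0209·182.2) = 0.1455 m/s.
Check: Re = ρVD/μ = 921.2·0.1455·0.02933/0.0209 = 188.1 < 2300, so the laminar assumption holds.

V ≈ 0.1455 m/s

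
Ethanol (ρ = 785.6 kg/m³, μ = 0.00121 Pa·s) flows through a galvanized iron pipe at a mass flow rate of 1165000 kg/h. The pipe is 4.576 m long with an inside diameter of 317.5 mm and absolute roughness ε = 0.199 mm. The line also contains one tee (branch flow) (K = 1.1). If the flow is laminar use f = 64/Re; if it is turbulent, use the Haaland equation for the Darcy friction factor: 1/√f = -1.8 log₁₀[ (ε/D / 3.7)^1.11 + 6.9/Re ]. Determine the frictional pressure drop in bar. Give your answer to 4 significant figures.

ṁ = 1165000 kg/h = 1165000/3600 = 323.6 kg/s.
A = πD²/4 = π(0.3175)²/4 = 0.07917 m²; mean velocity V = ṁ/(ρA) = 323.6/(785.6 · 0.07917) = 5.203 m/s.
Reynolds number Re = ρVD/μ = 785.6 · 5.203 · 0.3175 / 0.00121 = 1.073e+06.
Re > 4000 → turbulent. Relative roughness ε/D = 0.000199/0.3175 = 0.000627. Haaland: 1/√f = -1.8 log₁₀[(0.000627/3.7)^1.11 + 6.9/1.073e+06] = -1.8 log₁₀[6.52e-05 + 6.43e-06] = 7.461, so f = 0.01796.
Total minor-loss coefficient ΣK = 1·1.1 = 1.1.
ΔP = [f·L/D + ΣK]·(ρV²/2) = [0.01796·4.576/0.3175 + 1.1]·(785.6·5.203²/2) = [0.2589 + 1.1]·1.063e+04 = 1.445e+04 Pa.
ΔP = 1.445e+04 Pa = 0.1445 bar.

ΔP ≈ 0.1445 bar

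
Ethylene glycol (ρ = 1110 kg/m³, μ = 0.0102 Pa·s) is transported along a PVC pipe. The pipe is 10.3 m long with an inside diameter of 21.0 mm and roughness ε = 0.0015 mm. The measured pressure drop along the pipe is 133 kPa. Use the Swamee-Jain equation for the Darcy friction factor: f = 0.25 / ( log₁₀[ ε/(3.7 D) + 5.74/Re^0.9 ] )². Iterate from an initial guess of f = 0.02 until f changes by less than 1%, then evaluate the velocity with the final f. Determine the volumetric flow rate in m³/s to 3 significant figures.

Q ≈ 0.00135 m³/s

Rearranging Darcy-Weisbach: V = √(2·ΔP·D/(f·L·ρ)). With ε/D = 1.5e-06/0.021 = 7.14e-05, iterate starting from f = 0.02:
  f = 0.02 → V = √(2·1.33e+05·0.021/(0.02·10.3·1110)) = 4.943 m/s; Re = ρVD/μ = 1.13e+04; f → 0.03009
  f = 0.03009 → V = 4.029 m/s; Re = 9208; f → 0.03181
  f = 0.03181 → V = 3.919 m/s; Re = 8957; f → 0.03205
Converged (Δf/f < 1%). With the final f = 0.03205: V = √(2·1.33e+05·0.021/(0.03205·10.3·1110)) = 3.904 m/s.
Q = V·A = 3.904·(π/4·0.021²) = 0.001352 m³/s = 0.00135 m³/s.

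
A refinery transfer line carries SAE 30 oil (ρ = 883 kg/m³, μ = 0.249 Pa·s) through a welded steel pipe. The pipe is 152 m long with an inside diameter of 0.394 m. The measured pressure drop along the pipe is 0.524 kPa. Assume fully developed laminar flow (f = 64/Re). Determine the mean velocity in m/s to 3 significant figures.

V ≈ 0.0672 m/s

For laminar flow, f = 64/Re with Re = ρVD/μ, so Darcy-Weisbach reduces to ΔP = 32μLV/D². Solving for V: V = ΔP·D²/(32μL) = 524·(0.394)²/(32·0.249·152) = 0.06716 m/s.
Check: Re = ρVD/μ = 883·0.06716·0.394/0.249 = 93.84 < 2300, so the laminar assumption holds.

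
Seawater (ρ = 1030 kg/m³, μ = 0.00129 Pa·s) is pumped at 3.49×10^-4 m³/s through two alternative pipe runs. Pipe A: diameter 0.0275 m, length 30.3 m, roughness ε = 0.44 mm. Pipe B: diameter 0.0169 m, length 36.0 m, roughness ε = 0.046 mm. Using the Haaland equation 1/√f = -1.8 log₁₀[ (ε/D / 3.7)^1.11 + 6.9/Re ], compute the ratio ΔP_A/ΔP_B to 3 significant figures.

Pipe A: V = Q/A = 0.000349/0.000594 = 0.5876 m/s; Re = 1.29e+04; ε/D = 0.016; Haaland → f = 0.04799; ΔP_A = f(L/D)(ρV²/2) = 9402 Pa.
Pipe B: V = Q/A = 0.000349/0.0002243 = 1.556 m/s; Re = 2.099e+04; ε/D = 0.00272; Haaland → f = 0.03053; ΔP_B = f(L/D)(ρV²/2) = 8.107e+04 Pa.
ΔP_A/ΔP_B = 9402/8.107e+04 = 0.116.

ΔP_A/ΔP_B ≈ 0.116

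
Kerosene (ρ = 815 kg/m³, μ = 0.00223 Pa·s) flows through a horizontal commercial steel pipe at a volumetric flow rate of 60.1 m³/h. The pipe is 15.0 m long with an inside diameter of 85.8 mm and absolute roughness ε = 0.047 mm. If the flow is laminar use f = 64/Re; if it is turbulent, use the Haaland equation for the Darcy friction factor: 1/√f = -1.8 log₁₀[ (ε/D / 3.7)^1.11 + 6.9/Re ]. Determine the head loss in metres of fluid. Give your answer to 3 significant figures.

Q = 60.1 m³/h = 60.1/3600 = 0.01669 m³/s.
Cross-sectional area A = πD²/4 = π(0.0858)²/4 = 0.005782 m²; mean velocity V = Q/A = 0.01669/0.005782 = 2.887 m/s.
Reynolds number Re = ρVD/μ = 815 · 2.887 · 0.0858 / 0.00223 = 9.054e+04.
Re > 4000 → turbulent. Relative roughness ε/D = 4.7e-05/0.0858 = 0.000548. Haaland: 1/√f = -1.8 log₁₀[(0.000548/3.7)^1.11 + 6.9/9.054e+04] = -1.8 log₁₀[5.61e-05 + 7.62e-05] = 6.981, so f = 0.02052.
Darcy-Weisbach: ΔP = f(L/D)(ρV²/2) = 0.02052·(15/0.0858)·(815·2.887²/2) = 0.02052·174.8·3397 = 1.219e+04 Pa.
Head loss h_f = ΔP/(ρg) = 1.219e+04/(815·9.81) = 1.52 m.

h_f ≈ 1.52 m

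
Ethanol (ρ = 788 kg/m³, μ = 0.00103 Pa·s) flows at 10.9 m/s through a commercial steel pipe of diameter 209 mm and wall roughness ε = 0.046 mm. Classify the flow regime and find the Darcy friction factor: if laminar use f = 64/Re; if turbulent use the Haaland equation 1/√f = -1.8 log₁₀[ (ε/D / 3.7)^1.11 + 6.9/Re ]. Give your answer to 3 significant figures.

Re = ρVD/μ = 788·10.9·0.209/0.00103 = 1.743e+06.
Re > 4000 → turbulent. ε/D = 4.6e-05/0.209 = 0.00022; Haaland: 1/√f = -1.8 log₁₀[2.04e-05 + 3.96e-06] = 8.304, so f = 0.0145.

f ≈ 0.0145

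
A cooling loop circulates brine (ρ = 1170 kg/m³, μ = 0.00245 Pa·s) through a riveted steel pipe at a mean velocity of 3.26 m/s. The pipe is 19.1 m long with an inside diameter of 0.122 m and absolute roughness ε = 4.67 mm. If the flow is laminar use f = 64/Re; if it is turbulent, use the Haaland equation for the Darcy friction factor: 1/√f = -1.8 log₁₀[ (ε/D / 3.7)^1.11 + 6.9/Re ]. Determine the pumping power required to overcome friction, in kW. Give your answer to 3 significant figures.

P ≈ 2.36 kW

Reynolds number Re = ρVD/μ = 1170 · 3.26 · 0.122 / 0.00245 = 1.899e+05.
Re > 4000 → turbulent. Relative roughness ε/D = 0.00467/0.122 = 0.0383. Haaland: 1/√f = -1.8 log₁₀[(0.0383/3.7)^1.11 + 6.9/1.899e+05] = -1.8 log₁₀[0.00626 + 3.63e-05] = 3.962, so f = 0.0637.
Darcy-Weisbach: ΔP = f(L/D)(ρV²/2) = 0.0637·(19.1/0.122)·(1170·3.26²/2) = 0.0637·156.6·6217 = 6.201e+04 Pa.
Q = V·A = 3.26·0.01169 = 0.03811 m³/s.
Pumping power P = QΔP = 0.03811·6.201e+04 = 2363 W = 2.36 kW.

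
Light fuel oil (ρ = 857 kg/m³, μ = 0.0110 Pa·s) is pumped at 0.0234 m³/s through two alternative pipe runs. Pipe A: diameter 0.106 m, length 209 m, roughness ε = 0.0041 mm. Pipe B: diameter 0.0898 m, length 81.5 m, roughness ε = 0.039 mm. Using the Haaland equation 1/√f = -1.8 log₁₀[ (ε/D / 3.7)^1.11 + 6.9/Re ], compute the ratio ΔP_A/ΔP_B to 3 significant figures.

Pipe A: V = Q/A = 0.0234/0.008825 = 2.652 m/s; Re = 2.19e+04; ε/D = 3.87e-05; Haaland → f = 0.02523; ΔP_A = f(L/D)(ρV²/2) = 1.499e+05 Pa.
Pipe B: V = Q/A = 0.0234/0.006333 = 3.695 m/s; Re = 2.585e+04; ε/D = 0.000434; Haaland → f = 0.02508; ΔP_B = f(L/D)(ρV²/2) = 1.331e+05 Pa.
ΔP_A/ΔP_B = 1.499e+05/1.331e+05 = 1.13.

ΔP_A/ΔP_B ≈ 1.13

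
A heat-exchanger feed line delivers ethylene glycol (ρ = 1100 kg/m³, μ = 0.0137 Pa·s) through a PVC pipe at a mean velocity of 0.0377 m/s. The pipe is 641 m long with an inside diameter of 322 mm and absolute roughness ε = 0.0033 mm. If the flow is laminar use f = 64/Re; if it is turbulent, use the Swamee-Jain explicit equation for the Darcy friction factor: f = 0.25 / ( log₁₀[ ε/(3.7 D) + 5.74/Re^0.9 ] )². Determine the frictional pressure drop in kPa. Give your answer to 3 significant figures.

Reynolds number Re = ρVD/μ = 1100 · 0.0377 · 0.322 / 0.0137 = 974.7.
Re < 2300 → laminar flow, so f = 64/Re = 64/974.7 = 0.06566 (the turbulent correlation is not needed).
Darcy-Weisbach: ΔP = f(L/D)(ρV²/2) = 0.06566·(641/0.322)·(1100·0.0377²/2) = 0.06566·1991·0.7817 = 102.2 Pa.
ΔP = 102.2 Pa = 0.102 kPa.

ΔP ≈ 0.102 kPa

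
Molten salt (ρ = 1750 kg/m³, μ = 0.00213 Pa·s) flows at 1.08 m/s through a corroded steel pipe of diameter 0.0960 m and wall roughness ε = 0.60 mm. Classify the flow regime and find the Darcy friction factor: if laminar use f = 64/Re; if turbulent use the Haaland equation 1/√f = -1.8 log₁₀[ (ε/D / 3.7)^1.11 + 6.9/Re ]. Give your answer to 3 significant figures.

Re = ρVD/μ = 1750·1.08·0.096/0.00213 = 8.518e+04.
Re > 4000 → turbulent. ε/D = 0.0006/0.096 = 0.00625; Haaland: 1/√f = -1.8 log₁₀[0.000837 + 8.1e-05] = 5.467, so f = 0.03346.

f ≈ 0.0335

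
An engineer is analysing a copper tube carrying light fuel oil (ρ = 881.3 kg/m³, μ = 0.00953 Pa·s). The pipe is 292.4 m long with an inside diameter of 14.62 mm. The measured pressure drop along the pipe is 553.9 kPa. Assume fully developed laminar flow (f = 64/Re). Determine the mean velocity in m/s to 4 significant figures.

For laminar flow, f = 64/Re with Re = ρVD/μ, so Darcy-Weisbach reduces to ΔP = 32μLV/D². Solving for V: V = ΔP·D²/(32μL) = 5.539e+05·(0.01462)²/(32·0.00953·292.4) = 1.328 m/s.
Check: Re = ρVD/μ = 881.3·1.328·0.01462/0.00953 = 1795 < 2300, so the laminar assumption holds.

V ≈ 1.328 m/s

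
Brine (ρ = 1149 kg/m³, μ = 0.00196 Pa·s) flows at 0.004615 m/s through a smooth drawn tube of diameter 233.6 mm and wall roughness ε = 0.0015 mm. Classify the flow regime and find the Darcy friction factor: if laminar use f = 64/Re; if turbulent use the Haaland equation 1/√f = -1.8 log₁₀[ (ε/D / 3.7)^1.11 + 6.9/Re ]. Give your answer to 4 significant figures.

f ≈ 0.1013

Re = ρVD/μ = 1149·0.004615·0.2336/0.00196 = 632.
Re < 2300 → laminar, so f = 64/Re = 0.1013 (roughness is irrelevant in laminar flow).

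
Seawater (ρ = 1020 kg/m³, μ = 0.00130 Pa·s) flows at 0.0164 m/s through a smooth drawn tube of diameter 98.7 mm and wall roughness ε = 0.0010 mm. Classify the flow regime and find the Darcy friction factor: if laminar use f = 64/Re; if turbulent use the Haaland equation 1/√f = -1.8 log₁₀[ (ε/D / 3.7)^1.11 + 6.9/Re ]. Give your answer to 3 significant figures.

f ≈ 0.0504

Re = ρVD/μ = 1020·0.0164·0.0987/0.0013 = 1270.
Re < 2300 → laminar, so f = 64/Re = 0.05039 (roughness is irrelevant in laminar flow).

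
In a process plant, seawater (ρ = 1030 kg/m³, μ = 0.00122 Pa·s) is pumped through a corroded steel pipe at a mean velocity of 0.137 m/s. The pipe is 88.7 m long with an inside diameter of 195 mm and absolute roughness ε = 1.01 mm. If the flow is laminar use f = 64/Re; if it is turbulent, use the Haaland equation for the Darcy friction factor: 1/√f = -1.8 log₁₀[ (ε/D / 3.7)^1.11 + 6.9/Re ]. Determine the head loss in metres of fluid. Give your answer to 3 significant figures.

Reynolds number Re = ρVD/μ = 1030 · 0.137 · 0.195 / 0.00122 = 2.255e+04.
Re > 4000 → turbulent. Relative roughness ε/D = 0.00101/0.195 = 0.00518. Haaland: 1/√f = -1.8 log₁₀[(0.00518/3.7)^1.11 + 6.9/2.255e+04] = -1.8 log₁₀[0.000679 + 0.000306] = 5.412, so f = 0.03415.
Darcy-Weisbach: ΔP = f(L/D)(ρV²/2) = 0.03415·(88.7/0.195)·(1030·0.137²/2) = 0.03415·454.9·9.666 = 150.1 Pa.
Head loss h_f = ΔP/(ρg) = 150.1/(1030·9.81) = 0.0149 m.

h_f ≈ 0.0149 m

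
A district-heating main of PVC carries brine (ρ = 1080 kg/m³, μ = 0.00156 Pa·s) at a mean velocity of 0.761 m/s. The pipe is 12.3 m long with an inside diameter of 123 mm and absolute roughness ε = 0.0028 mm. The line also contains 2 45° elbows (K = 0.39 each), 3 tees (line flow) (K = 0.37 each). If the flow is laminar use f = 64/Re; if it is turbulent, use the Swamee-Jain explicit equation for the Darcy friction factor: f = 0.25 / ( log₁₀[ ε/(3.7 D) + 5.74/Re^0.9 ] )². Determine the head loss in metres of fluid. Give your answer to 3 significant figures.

Reynolds number Re = ρVD/μ = 1080 · 0.761 · 0.123 / 0.00156 = 6.48e+04.
Re > 4000 → turbulent. Relative roughness ε/D = 2.8e-06/0.123 = 2.28e-05. Swamee-Jain: f = 0.25/(log₁₀[2.28e-05/3.7 + 5.74/6.48e+04^0.9])² = 0.25/(log₁₀[6.15e-06 + 0.000268])² = 0.25/(-3.562)² = 0.01971.
Total minor-loss coefficient ΣK = 2·0.39 + 3·0.37 = 1.89.
ΔP = [f·L/D + ΣK]·(ρV²/2) = [0.01971·12.3/0.123 + 1.89]·(1080·0.761²/2) = [1.971 + 1.89]·312.7 = 1207 Pa.
Head loss h_f = ΔP/(ρg) = 1207/(1080·9.81) = 0.114 m.

h_f ≈ 0.114 m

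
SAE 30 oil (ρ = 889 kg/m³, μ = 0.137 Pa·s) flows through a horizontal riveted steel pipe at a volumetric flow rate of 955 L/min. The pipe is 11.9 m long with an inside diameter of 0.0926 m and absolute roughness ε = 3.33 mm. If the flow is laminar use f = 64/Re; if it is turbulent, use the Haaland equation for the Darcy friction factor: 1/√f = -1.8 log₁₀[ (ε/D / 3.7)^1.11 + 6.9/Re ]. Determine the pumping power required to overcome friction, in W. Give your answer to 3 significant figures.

P ≈ 229 W

Q = 955 L/min = 955/60000 = 0.01592 m³/s.
Cross-sectional area A = πD²/4 = π(0.0926)²/4 = 0.006735 m²; mean velocity V = Q/A = 0.01592/0.006735 = 2.363 m/s.
Reynolds number Re = ρVD/μ = 889 · 2.363 · 0.0926 / 0.137 = 1420.
Re < 2300 → laminar flow, so f = 64/Re = 64/1420 = 0.04507 (the turbulent correlation is not needed).
Darcy-Weisbach: ΔP = f(L/D)(ρV²/2) = 0.04507·(11.9/0.0926)·(889·2.363²/2) = 0.04507·128.5·2483 = 1.438e+04 Pa.
Pumping power P = QΔP = 0.01592·1.438e+04 = 228.9 W = 229 W.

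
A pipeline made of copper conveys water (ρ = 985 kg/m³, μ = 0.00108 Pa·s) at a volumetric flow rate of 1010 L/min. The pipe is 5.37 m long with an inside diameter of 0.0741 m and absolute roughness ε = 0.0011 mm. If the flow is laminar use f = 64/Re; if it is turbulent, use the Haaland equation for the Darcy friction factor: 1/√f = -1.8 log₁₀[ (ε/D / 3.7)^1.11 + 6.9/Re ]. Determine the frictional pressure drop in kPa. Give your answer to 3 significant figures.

ΔP ≈ 8.05 kPa

Q = 1010 L/min = 1010/60000 = 0.01683 m³/s.
Cross-sectional area A = πD²/4 = π(0.0741)²/4 = 0.004312 m²; mean velocity V = Q/A = 0.01683/0.004312 = 3.903 m/s.
Reynolds number Re = ρVD/μ = 985 · 3.903 · 0.0741 / 0.00108 = 2.638e+05.
Re > 4000 → turbulent. Relative roughness ε/D = 1.1e-06/0.0741 = 1.48e-05. Haaland: 1/√f = -1.8 log₁₀[(1.48e-05/3.7)^1.11 + 6.9/2.638e+05] = -1.8 log₁₀[1.02e-06 + 2.62e-05] = 8.218, so f = 0.01481.
Darcy-Weisbach: ΔP = f(L/D)(ρV²/2) = 0.01481·(5.37/0.0741)·(985·3.903²/2) = 0.01481·72.47·7504 = 8052 Pa.
ΔP = 8052 Pa = 8.05 kPa.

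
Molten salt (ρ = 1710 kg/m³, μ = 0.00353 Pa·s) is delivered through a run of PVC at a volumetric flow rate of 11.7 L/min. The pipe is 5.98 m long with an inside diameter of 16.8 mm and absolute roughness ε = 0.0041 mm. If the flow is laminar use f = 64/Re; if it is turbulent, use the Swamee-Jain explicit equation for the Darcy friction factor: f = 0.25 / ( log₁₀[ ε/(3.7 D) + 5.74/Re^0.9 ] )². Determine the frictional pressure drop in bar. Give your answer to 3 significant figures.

ΔP ≈ 0.0810 bar

Q = 11.7 L/min = 11.7/60000 = 0.000195 m³/s.
Cross-sectional area A = πD²/4 = π(0.0168)²/4 = 0.0002217 m²; mean velocity V = Q/A = 0.000195/0.0002217 = 0.8797 m/s.
Reynolds number Re = ρVD/μ = 1710 · 0.8797 · 0.0168 / 0.00353 = 7159.
Re > 4000 → turbulent. Relative roughness ε/D = 4.1e-06/0.0168 = 0.000244. Swamee-Jain: f = 0.25/(log₁₀[0.000244/3.7 + 5.74/7159^0.9])² = 0.25/(log₁₀[6.6e-05 + 0.00195])² = 0.25/(-2.696)² = 0.0344.
Darcy-Weisbach: ΔP = f(L/D)(ρV²/2) = 0.0344·(5.98/0.0168)·(1710·0.8797²/2) = 0.0344·356·661.6 = 8101 Pa.
ΔP = 8101 Pa = 0.0810 bar.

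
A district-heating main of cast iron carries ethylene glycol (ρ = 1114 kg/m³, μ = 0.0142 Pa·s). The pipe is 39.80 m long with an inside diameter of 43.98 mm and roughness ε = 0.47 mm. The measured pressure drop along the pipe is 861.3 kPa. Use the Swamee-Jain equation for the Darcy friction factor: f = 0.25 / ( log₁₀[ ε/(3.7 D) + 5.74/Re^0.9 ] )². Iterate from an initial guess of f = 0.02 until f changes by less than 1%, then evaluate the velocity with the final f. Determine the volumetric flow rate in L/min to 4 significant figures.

Q ≈ 582.4 L/min

Rearranging Darcy-Weisbach: V = √(2·ΔP·D/(f·L·ρ)). With ε/D = 0.00047/0.04398 = 0.0107, iterate starting from f = 0.02:
  f = 0.02 → V = √(2·8.613e+05·0.04398/(0.02·39.8·1114)) = 9.243 m/s; Re = ρVD/μ = 3.189e+04; f → 0.04101
  f = 0.04101 → V = 6.455 m/s; Re = 2.227e+04; f → 0.04182
  f = 0.04182 → V = 6.392 m/s; Re = 2.205e+04; f → 0.04185
Converged (Δf/f < 1%). With the final f = 0.04185: V = √(2·8.613e+05·0.04398/(0.04185·39.8·1114)) = 6.39 m/s.
Q = V·A = 6.39·(π/4·0.04398²) = 0.009707 m³/s = 582.4 L/min.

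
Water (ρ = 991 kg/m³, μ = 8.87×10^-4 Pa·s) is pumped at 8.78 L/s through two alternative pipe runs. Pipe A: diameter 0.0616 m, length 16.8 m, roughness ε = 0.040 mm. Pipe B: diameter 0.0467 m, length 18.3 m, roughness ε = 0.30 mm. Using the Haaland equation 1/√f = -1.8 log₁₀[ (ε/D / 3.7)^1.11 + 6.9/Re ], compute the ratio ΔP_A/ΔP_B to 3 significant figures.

ΔP_A/ΔP_B ≈ 0.134

Pipe A: V = Q/A = 0.00878/0.00298 = 2.946 m/s; Re = 2.028e+05; ε/D = 0.000649; Haaland → f = 0.01937; ΔP_A = f(L/D)(ρV²/2) = 2.271e+04 Pa.
Pipe B: V = Q/A = 0.00878/0.001713 = 5.126 m/s; Re = 2.674e+05; ε/D = 0.00642; Haaland → f = 0.03315; ΔP_B = f(L/D)(ρV²/2) = 1.691e+05 Pa.
ΔP_A/ΔP_B = 2.271e+04/1.691e+05 = 0.134.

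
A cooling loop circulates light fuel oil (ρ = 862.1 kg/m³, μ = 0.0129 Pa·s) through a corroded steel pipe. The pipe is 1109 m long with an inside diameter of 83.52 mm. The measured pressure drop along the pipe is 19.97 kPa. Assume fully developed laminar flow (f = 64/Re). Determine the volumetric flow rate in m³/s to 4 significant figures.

For laminar flow, f = 64/Re with Re = ρVD/μ, so Darcy-Weisbach reduces to ΔP = 32μLV/D². Solving for V: V = ΔP·D²/(32μL) = 1.997e+04·(0.08352)²/(32·0.0129·1109) = 0.3043 m/s.
Check: Re = ρVD/μ = 862.1·0.3043·0.08352/0.0129 = 1698 < 2300, so the laminar assumption holds.
Q = V·A = 0.3043·(π/4·0.08352²) = 0.001667 m³/s = 0.001667 m³/s.

Q ≈ 0.001667 m³/s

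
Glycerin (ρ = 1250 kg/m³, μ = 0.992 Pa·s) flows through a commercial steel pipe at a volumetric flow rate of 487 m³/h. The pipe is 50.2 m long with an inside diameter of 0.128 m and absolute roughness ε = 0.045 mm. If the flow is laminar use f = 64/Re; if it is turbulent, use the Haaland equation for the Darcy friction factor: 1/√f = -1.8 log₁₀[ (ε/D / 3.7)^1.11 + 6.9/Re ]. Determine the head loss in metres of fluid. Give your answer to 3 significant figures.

Q = 487 m³/h = 487/3600 = 0.1353 m³/s.
Cross-sectional area A = πD²/4 = π(0.128)²/4 = 0.01287 m²; mean velocity V = Q/A = 0.1353/0.01287 = 10.51 m/s.
Reynolds number Re = ρVD/μ = 1250 · 10.51 · 0.128 / 0.992 = 1696.
Re < 2300 → laminar flow, so f = 64/Re = 64/1696 = 0.03774 (the turbulent correlation is not needed).
Darcy-Weisbach: ΔP = f(L/D)(ρV²/2) = 0.03774·(50.2/0.128)·(1250·10.51²/2) = 0.03774·392.2·6.907e+04 = 1.022e+06 Pa.
Head loss h_f = ΔP/(ρg) = 1.022e+06/(1250·9.81) = 83.4 m.

h_f ≈ 83.4 m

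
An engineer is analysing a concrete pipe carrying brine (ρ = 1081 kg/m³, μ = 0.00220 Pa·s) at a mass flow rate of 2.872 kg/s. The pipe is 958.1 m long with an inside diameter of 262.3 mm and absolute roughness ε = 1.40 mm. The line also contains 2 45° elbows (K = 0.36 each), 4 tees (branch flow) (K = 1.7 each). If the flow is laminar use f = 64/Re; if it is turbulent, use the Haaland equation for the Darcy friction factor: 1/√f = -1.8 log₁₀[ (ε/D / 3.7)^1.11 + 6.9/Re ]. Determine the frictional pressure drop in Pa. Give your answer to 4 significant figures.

ΔP ≈ 205.1 Pa

A = πD²/4 = π(0.2623)²/4 = 0.05404 m²; mean velocity V = ṁ/(ρA) = 2.872/(1081 · 0.05404) = 0.04917 m/s.
Reynolds number Re = ρVD/μ = 1081 · 0.04917 · 0.2623 / 0.0022 = 6337.
Re > 4000 → turbulent. Relative roughness ε/D = 0.0014/0.2623 = 0.00534. Haaland: 1/√f = -1.8 log₁₀[(0.00534/3.7)^1.11 + 6.9/6337] = -1.8 log₁₀[0.000702 + 0.00109] = 4.944, so f = 0.04091.
Total minor-loss coefficient ΣK = 2·0.36 + 4·1.7 = 7.52.
ΔP = [f·L/D + ΣK]·(ρV²/2) = [0.04091·958.1/0.2623 + 7.52]·(1081·0.04917²/2) = [149.4 + 7.52]·1.307 = 205.1 Pa.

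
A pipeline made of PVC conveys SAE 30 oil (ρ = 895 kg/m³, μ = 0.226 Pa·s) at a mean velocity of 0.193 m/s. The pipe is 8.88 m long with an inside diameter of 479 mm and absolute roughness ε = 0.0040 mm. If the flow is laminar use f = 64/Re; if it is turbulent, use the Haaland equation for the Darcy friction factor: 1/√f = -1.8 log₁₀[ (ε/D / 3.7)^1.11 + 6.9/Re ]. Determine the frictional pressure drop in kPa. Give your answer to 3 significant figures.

ΔP ≈ 0.0540 kPa

Reynolds number Re = ρVD/μ = 895 · 0.193 · 0.479 / 0.226 = 366.1.
Re < 2300 → laminar flow, so f = 64/Re = 64/366.1 = 0.1748 (the turbulent correlation is not needed).
Darcy-Weisbach: ΔP = f(L/D)(ρV²/2) = 0.1748·(8.88/0.479)·(895·0.193²/2) = 0.1748·18.54·16.67 = 54.02 Pa.
ΔP = 54.02 Pa = 0.0540 kPa.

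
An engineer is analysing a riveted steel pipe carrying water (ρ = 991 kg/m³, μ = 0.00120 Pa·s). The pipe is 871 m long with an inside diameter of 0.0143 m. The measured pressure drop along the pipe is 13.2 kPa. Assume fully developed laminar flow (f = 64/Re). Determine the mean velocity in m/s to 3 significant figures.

V ≈ 0.0807 m/s

For laminar flow, f = 64/Re with Re = ρVD/μ, so Darcy-Weisbach reduces to ΔP = 32μLV/D². Solving for V: V = ΔP·D²/(32μL) = 1.32e+04·(0.0143)²/(32·0.0012·871) = 0.0807 m/s.
Check: Re = ρVD/μ = 991·0.0807·0.0143/0.0012 = 953.1 < 2300, so the laminar assumption holds.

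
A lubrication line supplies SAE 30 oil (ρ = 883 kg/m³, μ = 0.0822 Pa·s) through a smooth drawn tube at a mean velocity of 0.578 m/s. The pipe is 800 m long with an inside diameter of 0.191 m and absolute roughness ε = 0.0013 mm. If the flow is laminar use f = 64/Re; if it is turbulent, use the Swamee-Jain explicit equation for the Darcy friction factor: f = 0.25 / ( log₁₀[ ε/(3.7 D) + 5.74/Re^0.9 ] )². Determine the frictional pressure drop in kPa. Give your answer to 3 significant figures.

ΔP ≈ 33.3 kPa

Reynolds number Re = ρVD/μ = 883 · 0.578 · 0.191 / 0.0822 = 1186.
Re < 2300 → laminar flow, so f = 64/Re = 64/1186 = 0.05397 (the turbulent correlation is not needed).
Darcy-Weisbach: ΔP = f(L/D)(ρV²/2) = 0.05397·(800/0.191)·(883·0.578²/2) = 0.05397·4188·147.5 = 3.334e+04 Pa.
ΔP = 3.334e+04 Pa = 33.3 kPa.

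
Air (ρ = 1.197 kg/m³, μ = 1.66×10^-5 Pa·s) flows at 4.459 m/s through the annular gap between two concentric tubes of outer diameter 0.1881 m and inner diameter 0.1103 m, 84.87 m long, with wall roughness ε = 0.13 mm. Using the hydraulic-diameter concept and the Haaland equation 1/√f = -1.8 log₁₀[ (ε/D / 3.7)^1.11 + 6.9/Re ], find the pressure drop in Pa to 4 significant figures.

ΔP ≈ 361.6 Pa

Hydraulic diameter D_h = 4A/P = D_o - D_i = 0.1881 - 0.1103 = 0.0778 m.
Re = ρVD_h/μ = 1.197·4.459·0.0778/1.66e-05 = 2.502e+04.
ε/D_h = 0.00013/0.0778 = 0.00167; Haaland gives 1/√f = -1.8 log₁₀[0.000194+0.000276] = 5.991, so f = 0.02786.
ΔP = f(L/D_h)(ρV²/2) = 0.02786·84.87/0.0778·11.9 = 361.6 Pa.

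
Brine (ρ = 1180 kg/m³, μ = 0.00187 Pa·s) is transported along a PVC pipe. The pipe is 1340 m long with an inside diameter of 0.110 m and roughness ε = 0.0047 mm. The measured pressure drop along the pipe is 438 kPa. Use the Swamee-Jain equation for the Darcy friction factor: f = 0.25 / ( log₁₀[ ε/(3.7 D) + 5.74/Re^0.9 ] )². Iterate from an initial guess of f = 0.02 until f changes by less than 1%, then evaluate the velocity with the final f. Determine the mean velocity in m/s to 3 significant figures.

Rearranging Darcy-Weisbach: V = √(2·ΔP·D/(f·L·ρ)). With ε/D = 4.7e-06/0.11 = 4.27e-05, iterate starting from f = 0.02:
  f = 0.02 → V = √(2·4.38e+05·0.11/(0.02·1340·1180)) = 1.746 m/s; Re = ρVD/μ = 1.212e+05; f → 0.01746
  f = 0.01746 → V = 1.868 m/s; Re = 1.297e+05; f → 0.01723
  f = 0.01723 → V = 1.881 m/s; Re = 1.305e+05; f → 0.01721
Converged (Δf/f < 1%). With the final f = 0.01721: V = √(2·4.38e+05·0.11/(0.01721·1340·1180)) = 1.882 m/s.

V ≈ 1.88 m/s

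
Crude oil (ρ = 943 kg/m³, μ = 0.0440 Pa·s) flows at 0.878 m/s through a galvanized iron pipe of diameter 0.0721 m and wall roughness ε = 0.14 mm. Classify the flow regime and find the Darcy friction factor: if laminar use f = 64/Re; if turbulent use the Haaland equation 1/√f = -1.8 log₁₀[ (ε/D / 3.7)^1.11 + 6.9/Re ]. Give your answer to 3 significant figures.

f ≈ 0.0472

Re = ρVD/μ = 943·0.878·0.0721/0.044 = 1357.
Re < 2300 → laminar, so f = 64/Re = 0.04717 (roughness is irrelevant in laminar flow).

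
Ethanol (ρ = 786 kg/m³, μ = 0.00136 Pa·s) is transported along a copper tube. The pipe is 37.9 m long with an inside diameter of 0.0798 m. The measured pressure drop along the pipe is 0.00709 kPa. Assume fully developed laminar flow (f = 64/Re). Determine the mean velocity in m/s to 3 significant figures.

V ≈ 0.0274 m/s

For laminar flow, f = 64/Re with Re = ρVD/μ, so Darcy-Weisbach reduces to ΔP = 32μLV/D². Solving for V: V = ΔP·D²/(32μL) = 7.09·(0.0798)²/(32·0.00136·37.9) = 0.02737 m/s.
Check: Re = ρVD/μ = 786·0.02737·0.0798/0.00136 = 1262 < 2300, so the laminar assumption holds.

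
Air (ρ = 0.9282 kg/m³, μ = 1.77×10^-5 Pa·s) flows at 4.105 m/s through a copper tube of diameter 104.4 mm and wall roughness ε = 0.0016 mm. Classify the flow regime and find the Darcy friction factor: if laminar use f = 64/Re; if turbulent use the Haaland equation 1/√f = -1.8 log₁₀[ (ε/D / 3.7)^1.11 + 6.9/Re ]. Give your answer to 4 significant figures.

Re = ρVD/μ = 0.9282·4.105·0.1044/1.77e-05 = 2.247e+04.
Re > 4000 → turbulent. ε/D = 1.6e-06/0.1044 = 1.53e-05; Haaland: 1/√f = -1.8 log₁₀[1.06e-06 + 0.000307] = 6.32, so f = 0.02503.

f ≈ 0.02503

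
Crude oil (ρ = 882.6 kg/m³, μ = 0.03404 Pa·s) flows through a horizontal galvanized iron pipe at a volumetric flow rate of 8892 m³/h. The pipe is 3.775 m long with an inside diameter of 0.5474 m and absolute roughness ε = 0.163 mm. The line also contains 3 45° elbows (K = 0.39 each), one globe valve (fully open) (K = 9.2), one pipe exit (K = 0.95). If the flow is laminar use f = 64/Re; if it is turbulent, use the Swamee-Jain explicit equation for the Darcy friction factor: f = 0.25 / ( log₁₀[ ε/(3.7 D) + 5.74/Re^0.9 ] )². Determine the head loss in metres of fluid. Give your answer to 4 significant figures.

h_f ≈ 64.27 m

Q = 8892 m³/h = 8892/3600 = 2.47 m³/s.
Cross-sectional area A = πD²/4 = π(0.5474)²/4 = 0.2353 m²; mean velocity V = Q/A = 2.47/0.2353 = 10.5 m/s.
Reynolds number Re = ρVD/μ = 882.6 · 10.5 · 0.5474 / 0.034 = 1.49e+05.
Re > 4000 → turbulent. Relative roughness ε/D = 0.000163/0.5474 = 0.000298. Swamee-Jain: f = 0.25/(log₁₀[0.000298/3.7 + 5.74/1.49e+05^0.9])² = 0.25/(log₁₀[8.05e-05 + 0.000127])² = 0.25/(-3.683)² = 0.01843.
Total minor-loss coefficient ΣK = 3·0.39 + 1·9.2 + 1·0.95 = 11.3.
ΔP = [f·L/D + ΣK]·(ρV²/2) = [0.01843·3.775/0.5474 + 11.3]·(882.6·10.5²/2) = [0.1271 + 11.3]·4.861e+04 = 5.564e+05 Pa.
Head loss h_f = ΔP/(ρg) = 5.564e+05/(882.6·9.81) = 64.27 m.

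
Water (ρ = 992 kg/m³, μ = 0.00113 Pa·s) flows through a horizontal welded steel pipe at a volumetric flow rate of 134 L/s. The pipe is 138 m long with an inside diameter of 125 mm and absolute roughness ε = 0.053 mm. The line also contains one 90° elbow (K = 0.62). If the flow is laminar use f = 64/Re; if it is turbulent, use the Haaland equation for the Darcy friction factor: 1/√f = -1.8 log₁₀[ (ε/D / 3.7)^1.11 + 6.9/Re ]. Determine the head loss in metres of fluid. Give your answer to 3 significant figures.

h_f ≈ 115 m

Q = 134 L/s = 134/1000 = 0.134 m³/s.
Cross-sectional area A = πD²/4 = π(0.125)²/4 = 0.01227 m²; mean velocity V = Q/A = 0.134/0.01227 = 10.92 m/s.
Reynolds number Re = ρVD/μ = 992 · 10.92 · 0.125 / 0.00113 = 1.198e+06.
Re > 4000 → turbulent. Relative roughness ε/D = 5.3e-05/0.125 = 0.000424. Haaland: 1/√f = -1.8 log₁₀[(0.000424/3.7)^1.11 + 6.9/1.198e+06] = -1.8 log₁₀[4.22e-05 + 5.76e-06] = 7.774, so f = 0.01655.
Total minor-loss coefficient ΣK = 1·0.62 = 0.62.
ΔP = [f·L/D + ΣK]·(ρV²/2) = [0.01655·138/0.125 + 0.62]·(992·10.92²/2) = [18.27 + 0.62]·5.914e+04 = 1.117e+06 Pa.
Head loss h_f = ΔP/(ρg) = 1.117e+06/(992·9.81) = 115 m.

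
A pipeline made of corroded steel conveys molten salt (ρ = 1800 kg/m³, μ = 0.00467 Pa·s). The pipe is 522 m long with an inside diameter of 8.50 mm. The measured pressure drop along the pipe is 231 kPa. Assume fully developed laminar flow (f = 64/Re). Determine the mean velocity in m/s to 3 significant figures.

V ≈ 0.214 m/s

For laminar flow, f = 64/Re with Re = ρVD/μ, so Darcy-Weisbach reduces to ΔP = 32μLV/D². Solving for V: V = ΔP·D²/(32μL) = 2.31e+05·(0.0085)²/(32·0.00467·522) = 0.214 m/s.
Check: Re = ρVD/μ = 1800·0.214·0.0085/0.00467 = 700.9 < 2300, so the laminar assumption holds.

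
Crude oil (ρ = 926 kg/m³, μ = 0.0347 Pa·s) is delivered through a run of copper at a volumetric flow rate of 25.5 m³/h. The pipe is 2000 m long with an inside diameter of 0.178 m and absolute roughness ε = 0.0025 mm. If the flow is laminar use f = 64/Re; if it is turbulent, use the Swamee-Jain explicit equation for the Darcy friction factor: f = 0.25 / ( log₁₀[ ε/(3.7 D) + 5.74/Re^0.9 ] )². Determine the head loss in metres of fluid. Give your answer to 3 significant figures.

h_f ≈ 2.20 m

Q = 25.5 m³/h = 25.5/3600 = 0.007083 m³/s.
Cross-sectional area A = πD²/4 = π(0.178)²/4 = 0.02488 m²; mean velocity V = Q/A = 0.007083/0.02488 = 0.2846 m/s.
Reynolds number Re = ρVD/μ = 926 · 0.2846 · 0.178 / 0.0347 = 1352.
Re < 2300 → laminar flow, so f = 64/Re = 64/1352 = 0.04733 (the turbulent correlation is not needed).
Darcy-Weisbach: ΔP = f(L/D)(ρV²/2) = 0.04733·(2000/0.178)·(926·0.2846²/2) = 0.04733·1.124e+04·37.51 = 1.995e+04 Pa.
Head loss h_f = ΔP/(ρg) = 1.995e+04/(926·9.81) = 2.20 m.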